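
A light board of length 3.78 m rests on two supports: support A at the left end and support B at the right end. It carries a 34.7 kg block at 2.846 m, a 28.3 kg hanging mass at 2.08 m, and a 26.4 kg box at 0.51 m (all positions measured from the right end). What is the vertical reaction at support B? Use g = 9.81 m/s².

R_B ≈ 433 N

Taking torques about support A:
Block: 34.7 × 9.81 = 340.4 N down at 2.846 m → arm 0.934 m, τ = 340.4 × 0.934 = 317.9 N·m clockwise.
Hanging mass: 28.3 × 9.81 = 277.6 N down at 2.08 m → arm 1.7 m, τ = 277.6 × 1.7 = 471.9 N·m clockwise.
Box: 26.4 × 9.81 = 259 N down at 0.51 m → arm 3.27 m, τ = 259 × 3.27 = 846.9 N·m clockwise.
Net load moment about support A = 1637 N·m clockwise.
Reaction R at support B is upward at 0 m, arm 3.78 m → moment R × 3.78 counterclockwise.
Στ = 0 ⇒ R × 3.78 = 1637 ⇒ R = 433 N.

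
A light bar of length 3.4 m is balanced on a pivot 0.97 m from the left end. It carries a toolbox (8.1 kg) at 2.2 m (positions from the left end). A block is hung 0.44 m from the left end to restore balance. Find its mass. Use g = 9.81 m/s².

m ≈ 18.8 kg

Taking torques about the pivot (at 0.97 m from the left end):
Toolbox: 8.1 × 9.81 = 79.46 N down at 2.2 m → arm 1.23 m, τ = 79.46 × 1.23 = 97.74 N·m clockwise.
Net moment of known loads = 97.74 N·m clockwise.
An unknown mass m at 0.44 m has arm 0.53 m; its moment is m·g·0.53 counterclockwise.
For rotational equilibrium, m × 9.81 × 0.53 = 97.74, so m = 97.74 / (9.81 × 0.53) = 18.8 kg.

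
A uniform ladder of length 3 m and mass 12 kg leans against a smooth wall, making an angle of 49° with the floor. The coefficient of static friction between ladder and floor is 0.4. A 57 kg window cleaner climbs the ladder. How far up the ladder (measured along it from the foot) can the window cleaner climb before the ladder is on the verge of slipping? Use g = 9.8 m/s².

d ≈ 1.36 m

About the foot of the ladder:
Ladder weight 12×9.8 = 117.6 N acts at 1.5 m along the ladder; its horizontal arm is 1.5·cos49° = 0.9841 m → τ = 115.7 N·m clockwise.
Window cleaner weight 57×9.8 = 558.6 N at distance d → arm d·cos49° → τ = 558.6·d·0.6561 clockwise.
Wall normal N at the top has arm L sinθ = 2.264 m counterclockwise, so Στ = 0 gives N·2.264 = 115.7 + 366.5·d.
ΣFy = 0 ⇒ N_floor = 676.2 N, so the maximum friction is μ_s·N_floor = 0.4×676.2 = 270.5 N. ΣFx = 0 ⇒ N_wall = f, so at the slipping point N = 270.5 N.
Substituting: 270.5×2.264 = 115.7 + 366.5·d ⇒ d = (612.4 − 115.7) / 366.5 = 1.36 m.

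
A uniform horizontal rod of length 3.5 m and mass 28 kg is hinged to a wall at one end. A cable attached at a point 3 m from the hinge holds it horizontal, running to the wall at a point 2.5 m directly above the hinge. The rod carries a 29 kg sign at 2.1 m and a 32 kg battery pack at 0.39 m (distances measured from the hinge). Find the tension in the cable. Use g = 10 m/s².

T ≈ 637 N

Taking torques about the hinge:
Beam weight: 28 × 10 = 280 N down at 1.75 m → arm 1.75 m, τ = 280 × 1.75 = 490 N·m clockwise.
Sign: 29 × 10 = 290 N down at 2.1 m → arm 2.1 m, τ = 290 × 2.1 = 609 N·m clockwise.
Battery pack: 32 × 10 = 320 N down at 0.39 m → arm 0.39 m, τ = 320 × 0.39 = 124.8 N·m clockwise.
Total clockwise load moment = 1224 N·m.
The cable tension T acts at 3 m; only its component perpendicular to the rod, T sinθ, produces torque. sinθ = h/√(h²+d²) = 2.5/√(2.5²+3²) = 0.6402.
Στ = 0 ⇒ T × 3 × 0.6402 = 1224 ⇒ T = 1224 / 1.921 = 637 N.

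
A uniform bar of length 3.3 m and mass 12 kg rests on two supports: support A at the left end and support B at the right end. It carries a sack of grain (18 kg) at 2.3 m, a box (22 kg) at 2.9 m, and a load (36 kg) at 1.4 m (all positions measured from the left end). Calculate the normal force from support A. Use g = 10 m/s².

R_A ≈ 348 N

Taking torques about support B:
Beam weight: 12 × 10 = 120 N down at 1.65 m → arm 1.65 m, τ = 120 × 1.65 = 198 N·m counterclockwise.
Sack of grain: 18 × 10 = 180 N down at 2.3 m → arm 1 m, τ = 180 × 1 = 180 N·m counterclockwise.
Box: 22 × 10 = 220 N down at 2.9 m → arm 0.4 m, τ = 220 × 0.4 = 88 N·m counterclockwise.
Load: 36 × 10 = 360 N down at 1.4 m → arm 1.9 m, τ = 360 × 1.9 = 684 N·m counterclockwise.
Net load moment about support B = 1150 N·m counterclockwise.
Reaction R at support A is upward at 0 m, arm 3.3 m → moment R × 3.3 clockwise.
For rotational equilibrium, R × 3.3 = 1150, so R = 348 N.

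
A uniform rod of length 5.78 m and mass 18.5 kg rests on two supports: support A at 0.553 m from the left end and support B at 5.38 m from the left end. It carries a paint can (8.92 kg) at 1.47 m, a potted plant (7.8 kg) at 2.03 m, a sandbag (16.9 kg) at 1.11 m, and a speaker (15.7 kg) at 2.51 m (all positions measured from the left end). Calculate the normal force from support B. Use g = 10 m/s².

Choose support A as the axis so its reaction then has zero moment arm.
Beam weight: 18.5 × 10 = 185 N down at 2.89 m → arm 2.337 m, τ = 185 × 2.337 = 432.3 N·m clockwise.
Paint can: 8.92 × 10 = 89.2 N down at 1.47 m → arm 0.917 m, τ = 89.2 × 0.917 = 81.8 N·m clockwise.
Potted plant: 7.8 × 10 = 78 N down at 2.03 m → arm 1.477 m, τ = 78 × 1.477 = 115.2 N·m clockwise.
Sandbag: 16.9 × 10 = 169 N down at 1.11 m → arm 0.557 m, τ = 169 × 0.557 = 94.13 N·m clockwise.
Speaker: 15.7 × 10 = 157 N down at 2.51 m → arm 1.957 m, τ = 157 × 1.957 = 307.2 N·m clockwise.
Net load moment about support A = 1031 N·m clockwise.
Reaction R at support B is upward at 5.38 m, arm 4.827 m → moment R × 4.827 counterclockwise.
Στ = 0 ⇒ R × 4.827 = 1031 ⇒ R = 214 N.

R_B ≈ 214 N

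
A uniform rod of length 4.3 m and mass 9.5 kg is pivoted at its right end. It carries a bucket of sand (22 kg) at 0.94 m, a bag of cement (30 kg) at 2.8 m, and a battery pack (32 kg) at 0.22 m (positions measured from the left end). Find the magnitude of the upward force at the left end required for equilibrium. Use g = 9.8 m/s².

F ≈ 615 N

Take moments about the right end.
Beam weight: 9.5 × 9.8 = 93.1 N down at 2.15 m → arm 2.15 m, τ = 93.1 × 2.15 = 200.2 N·m counterclockwise.
Bucket of sand: 22 × 9.8 = 215.6 N down at 0.94 m → arm 3.36 m, τ = 215.6 × 3.36 = 724.4 N·m counterclockwise.
Bag of cement: 30 × 9.8 = 294 N down at 2.8 m → arm 1.5 m, τ = 294 × 1.5 = 441 N·m counterclockwise.
Battery pack: 32 × 9.8 = 313.6 N down at 0.22 m → arm 4.08 m, τ = 313.6 × 4.08 = 1279 N·m counterclockwise.
Net moment of the loads = 2645 N·m counterclockwise.
The upward force F acts at the left end, arm 4.3 m, giving F × 4.3 clockwise.
Setting net torque to zero: F × 4.3 = 2645 → F = 2645 / 4.3 = 615 N.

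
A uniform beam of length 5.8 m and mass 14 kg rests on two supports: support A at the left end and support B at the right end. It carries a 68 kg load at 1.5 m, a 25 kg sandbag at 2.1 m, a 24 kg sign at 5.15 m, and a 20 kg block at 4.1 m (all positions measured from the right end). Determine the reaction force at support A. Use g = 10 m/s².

R_A ≈ 691 N

Sum moments about support B (its reaction then has zero moment arm).
Beam weight: 14 × 10 = 140 N down at 2.9 m → arm 2.9 m, τ = 140 × 2.9 = 406 N·m counterclockwise.
Load: 68 × 10 = 680 N down at 1.5 m → arm 1.5 m, τ = 680 × 1.5 = 1020 N·m counterclockwise.
Sandbag: 25 × 10 = 250 N down at 2.1 m → arm 2.1 m, τ = 250 × 2.1 = 525 N·m counterclockwise.
Sign: 24 × 10 = 240 N down at 5.15 m → arm 5.15 m, τ = 240 × 5.15 = 1236 N·m counterclockwise.
Block: 20 × 10 = 200 N down at 4.1 m → arm 4.1 m, τ = 200 × 4.1 = 820 N·m counterclockwise.
Net load moment about support B = 4007 N·m counterclockwise.
Reaction R at support A is upward at 5.8 m, arm 5.8 m → moment R × 5.8 clockwise.
For rotational equilibrium, R × 5.8 = 4007, so R = 691 N.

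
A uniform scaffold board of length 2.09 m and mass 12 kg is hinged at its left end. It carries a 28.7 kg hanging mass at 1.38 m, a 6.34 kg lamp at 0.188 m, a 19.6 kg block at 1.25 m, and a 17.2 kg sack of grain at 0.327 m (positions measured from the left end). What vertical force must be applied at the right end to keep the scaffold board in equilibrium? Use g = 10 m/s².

Choose the left end as the axis so the unknown pivot reaction has zero arm there.
Beam weight: 12 × 10 = 120 N down at 1.045 m → arm 1.045 m, τ = 120 × 1.045 = 125.4 N·m clockwise.
Hanging mass: 28.7 × 10 = 287 N down at 1.38 m → arm 1.38 m, τ = 287 × 1.38 = 396.1 N·m clockwise.
Lamp: 6.34 × 10 = 63.4 N down at 0.188 m → arm 0.188 m, τ = 63.4 × 0.188 = 11.92 N·m clockwise.
Block: 19.6 × 10 = 196 N down at 1.25 m → arm 1.25 m, τ = 196 × 1.25 = 245 N·m clockwise.
Sack of grain: 17.2 × 10 = 172 N down at 0.327 m → arm 0.327 m, τ = 172 × 0.327 = 56.24 N·m clockwise.
Net moment of the loads = 834.7 N·m clockwise.
The upward force F acts at the right end, arm 2.09 m, giving F × 2.09 counterclockwise.
Setting net torque to zero: F × 2.09 = 834.7 → F = 834.7 / 2.09 = 399 N.

F ≈ 399 N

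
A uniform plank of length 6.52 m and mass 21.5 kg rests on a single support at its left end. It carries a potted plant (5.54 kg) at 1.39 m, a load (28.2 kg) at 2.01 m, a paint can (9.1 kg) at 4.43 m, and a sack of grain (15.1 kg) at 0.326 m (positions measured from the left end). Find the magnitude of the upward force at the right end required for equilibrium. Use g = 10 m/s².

Choose the left end as the axis so the unknown pivot reaction has zero arm there.
Beam weight: 21.5 × 10 = 215 N down at 3.26 m → arm 3.26 m, τ = 215 × 3.26 = 700.9 N·m clockwise.
Potted plant: 5.54 × 10 = 55.4 N down at 1.39 m → arm 1.39 m, τ = 55.4 × 1.39 = 77.01 N·m clockwise.
Load: 28.2 × 10 = 282 N down at 2.01 m → arm 2.01 m, τ = 282 × 2.01 = 566.8 N·m clockwise.
Paint can: 9.1 × 10 = 91 N down at 4.43 m → arm 4.43 m, τ = 91 × 4.43 = 403.1 N·m clockwise.
Sack of grain: 15.1 × 10 = 151 N down at 0.326 m → arm 0.326 m, τ = 151 × 0.326 = 49.23 N·m clockwise.
Net moment of the loads = 1797 N·m clockwise.
The upward force F acts at the right end, arm 6.52 m, giving F × 6.52 counterclockwise.
Setting net torque to zero: F × 6.52 = 1797 → F = 1797 / 6.52 = 276 N.

F ≈ 276 N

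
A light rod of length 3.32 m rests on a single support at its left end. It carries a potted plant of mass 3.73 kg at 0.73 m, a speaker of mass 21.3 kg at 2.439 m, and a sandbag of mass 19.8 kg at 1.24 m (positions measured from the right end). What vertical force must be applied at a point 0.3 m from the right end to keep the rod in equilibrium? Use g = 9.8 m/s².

About the left end:
Potted plant: 3.73 × 9.8 = 36.55 N down at 0.73 m → arm 2.59 m, τ = 36.55 × 2.59 = 94.66 N·m clockwise.
Speaker: 21.3 × 9.8 = 208.7 N down at 2.439 m → arm 0.881 m, τ = 208.7 × 0.881 = 183.9 N·m clockwise.
Sandbag: 19.8 × 9.8 = 194 N down at 1.24 m → arm 2.08 m, τ = 194 × 2.08 = 403.5 N·m clockwise.
Net moment of the loads = 682.1 N·m clockwise.
The upward force F acts at a point 0.3 m from the right end, arm 3.02 m, giving F × 3.02 counterclockwise.
Balancing moments: F × 3.02 = 682.1, giving F = 682.1 / 3.02 = 226 N.

F ≈ 226 N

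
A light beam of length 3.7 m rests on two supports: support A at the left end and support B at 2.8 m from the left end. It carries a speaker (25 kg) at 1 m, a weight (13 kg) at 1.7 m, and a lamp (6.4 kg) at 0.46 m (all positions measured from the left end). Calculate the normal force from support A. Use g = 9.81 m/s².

R_A ≈ 260 N

Choose support B as the axis so its reaction then has zero moment arm.
Speaker: 25 × 9.81 = 245.2 N down at 1 m → arm 1.8 m, τ = 245.2 × 1.8 = 441.4 N·m counterclockwise.
Weight: 13 × 9.81 = 127.5 N down at 1.7 m → arm 1.1 m, τ = 127.5 × 1.1 = 140.2 N·m counterclockwise.
Lamp: 6.4 × 9.81 = 62.78 N down at 0.46 m → arm 2.34 m, τ = 62.78 × 2.34 = 146.9 N·m counterclockwise.
Net load moment about support B = 728.5 N·m counterclockwise.
Reaction R at support A is upward at 0 m, arm 2.8 m → moment R × 2.8 clockwise.
For rotational equilibrium, R × 2.8 = 728.5, so R = 260 N.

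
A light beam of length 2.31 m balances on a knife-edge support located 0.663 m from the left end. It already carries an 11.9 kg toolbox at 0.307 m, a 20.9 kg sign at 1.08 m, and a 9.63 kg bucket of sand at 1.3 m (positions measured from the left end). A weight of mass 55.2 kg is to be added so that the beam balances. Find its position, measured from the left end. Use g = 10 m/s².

x ≈ 0.471 m from the left end

Sum moments about the knife-edge support (at 0.663 m from the left end) (the support reaction has zero arm there).
Toolbox: 11.9 × 10 = 119 N down at 0.307 m → arm 0.356 m, τ = 119 × 0.356 = 42.36 N·m counterclockwise.
Sign: 20.9 × 10 = 209 N down at 1.08 m → arm 0.417 m, τ = 209 × 0.417 = 87.15 N·m clockwise.
Bucket of sand: 9.63 × 10 = 96.3 N down at 1.3 m → arm 0.637 m, τ = 96.3 × 0.637 = 61.34 N·m clockwise.
Net moment of existing loads = 106.1 N·m clockwise.
The weight weighs 55.2 × 10 = 552 N and must supply an equal counterclockwise moment, so its lever arm about the knife-edge support is 106.1 / 552 = 0.192 m.
That puts it at 0.663 − 0.192 = 0.471 m from the left end.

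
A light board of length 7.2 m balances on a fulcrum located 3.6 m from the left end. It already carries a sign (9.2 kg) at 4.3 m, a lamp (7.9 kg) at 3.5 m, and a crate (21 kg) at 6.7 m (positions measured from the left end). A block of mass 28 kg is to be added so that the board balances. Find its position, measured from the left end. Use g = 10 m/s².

Taking torques about the fulcrum (at 3.6 m from the left end):
Sign: 9.2 × 10 = 92 N down at 4.3 m → arm 0.7 m, τ = 92 × 0.7 = 64.4 N·m clockwise.
Lamp: 7.9 × 10 = 79 N down at 3.5 m → arm 0.1 m, τ = 79 × 0.1 = 7.9 N·m counterclockwise.
Crate: 21 × 10 = 210 N down at 6.7 m → arm 3.1 m, τ = 210 × 3.1 = 651 N·m clockwise.
Net moment of existing loads = 707.5 N·m clockwise.
The block weighs 28 × 10 = 280 N and must supply an equal counterclockwise moment, so its lever arm about the fulcrum is 707.5 / 280 = 2.53 m.
That puts it at 3.6 − 2.53 = 1.07 m from the left end.

x ≈ 1.07 m from the left end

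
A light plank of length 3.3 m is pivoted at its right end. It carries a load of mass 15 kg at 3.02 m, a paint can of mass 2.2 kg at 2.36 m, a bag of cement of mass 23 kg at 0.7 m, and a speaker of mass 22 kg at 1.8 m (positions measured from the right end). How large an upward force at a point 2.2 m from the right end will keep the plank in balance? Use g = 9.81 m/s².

Taking torques about the right end:
Load: 15 × 9.81 = 147.2 N down at 3.02 m → arm 3.02 m, τ = 147.2 × 3.02 = 444.5 N·m counterclockwise.
Paint can: 2.2 × 9.81 = 21.58 N down at 2.36 m → arm 2.36 m, τ = 21.58 × 2.36 = 50.93 N·m counterclockwise.
Bag of cement: 23 × 9.81 = 225.6 N down at 0.7 m → arm 0.7 m, τ = 225.6 × 0.7 = 157.9 N·m counterclockwise.
Speaker: 22 × 9.81 = 215.8 N down at 1.8 m → arm 1.8 m, τ = 215.8 × 1.8 = 388.4 N·m counterclockwise.
Net moment of the loads = 1042 N·m counterclockwise.
The upward force F acts at a point 2.2 m from the right end, arm 2.2 m, giving F × 2.2 clockwise.
Balancing moments: F × 2.2 = 1042, giving F = 1042 / 2.2 = 474 N.

F ≈ 474 N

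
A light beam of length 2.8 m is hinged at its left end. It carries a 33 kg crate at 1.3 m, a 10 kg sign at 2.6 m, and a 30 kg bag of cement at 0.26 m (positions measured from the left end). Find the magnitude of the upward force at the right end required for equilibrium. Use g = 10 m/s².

Taking torques about the left end:
Crate: 33 × 10 = 330 N down at 1.3 m → arm 1.3 m, τ = 330 × 1.3 = 429 N·m clockwise.
Sign: 10 × 10 = 100 N down at 2.6 m → arm 2.6 m, τ = 100 × 2.6 = 260 N·m clockwise.
Bag of cement: 30 × 10 = 300 N down at 0.26 m → arm 0.26 m, τ = 300 × 0.26 = 78 N·m clockwise.
Net moment of the loads = 767 N·m clockwise.
The upward force F acts at the right end, arm 2.8 m, giving F × 2.8 counterclockwise.
Balancing moments: F × 2.8 = 767, giving F = 767 / 2.8 = 274 N.

F ≈ 274 N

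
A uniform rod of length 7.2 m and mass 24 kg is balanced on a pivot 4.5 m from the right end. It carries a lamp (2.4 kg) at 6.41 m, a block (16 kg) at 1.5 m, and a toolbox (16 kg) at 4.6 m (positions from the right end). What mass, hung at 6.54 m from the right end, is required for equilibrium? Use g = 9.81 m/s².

Sum moments about the pivot (at 4.5 m from the right end) (the support reaction has zero arm there).
Beam weight: 24 × 9.81 = 235.4 N down at 3.6 m → arm 0.9 m, τ = 235.4 × 0.9 = 211.9 N·m clockwise.
Lamp: 2.4 × 9.81 = 23.54 N down at 6.41 m → arm 1.91 m, τ = 23.54 × 1.91 = 44.96 N·m counterclockwise.
Block: 16 × 9.81 = 157 N down at 1.5 m → arm 3 m, τ = 157 × 3 = 471 N·m clockwise.
Toolbox: 16 × 9.81 = 157 N down at 4.6 m → arm 0.1 m, τ = 157 × 0.1 = 15.7 N·m counterclockwise.
Net moment of known loads = 622.2 N·m clockwise.
An unknown mass m at 6.54 m has arm 2.04 m; its moment is m·g·2.04 counterclockwise.
For rotational equilibrium, m × 9.81 × 2.04 = 622.2, so m = 622.2 / (9.81 × 2.04) = 31.1 kg.

m ≈ 31.1 kg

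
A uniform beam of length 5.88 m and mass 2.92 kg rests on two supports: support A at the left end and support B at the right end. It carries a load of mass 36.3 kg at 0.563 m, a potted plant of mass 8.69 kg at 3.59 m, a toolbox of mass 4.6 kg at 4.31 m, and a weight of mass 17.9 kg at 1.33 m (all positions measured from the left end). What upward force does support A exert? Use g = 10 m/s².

R_A ≈ 527 N

Take moments about support B.
Beam weight: 2.92 × 10 = 29.2 N down at 2.94 m → arm 2.94 m, τ = 29.2 × 2.94 = 85.85 N·m counterclockwise.
Load: 36.3 × 10 = 363 N down at 0.563 m → arm 5.317 m, τ = 363 × 5.317 = 1930 N·m counterclockwise.
Potted plant: 8.69 × 10 = 86.9 N down at 3.59 m → arm 2.29 m, τ = 86.9 × 2.29 = 199 N·m counterclockwise.
Toolbox: 4.6 × 10 = 46 N down at 4.31 m → arm 1.57 m, τ = 46 × 1.57 = 72.22 N·m counterclockwise.
Weight: 17.9 × 10 = 179 N down at 1.33 m → arm 4.55 m, τ = 179 × 4.55 = 814.4 N·m counterclockwise.
Net load moment about support B = 3101 N·m counterclockwise.
Reaction R at support A is upward at 0 m, arm 5.88 m → moment R × 5.88 clockwise.
For rotational equilibrium, R × 5.88 = 3101, so R = 527 N.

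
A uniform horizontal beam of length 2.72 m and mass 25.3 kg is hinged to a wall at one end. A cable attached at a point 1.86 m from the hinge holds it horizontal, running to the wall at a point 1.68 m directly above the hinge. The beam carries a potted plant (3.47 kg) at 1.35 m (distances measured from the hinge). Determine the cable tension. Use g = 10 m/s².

T ≈ 314 N

Sum moments about the hinge (the unknown hinge reaction has zero arm there).
Beam weight: 25.3 × 10 = 253 N down at 1.36 m → arm 1.36 m, τ = 253 × 1.36 = 344.1 N·m clockwise.
Potted plant: 3.47 × 10 = 34.7 N down at 1.35 m → arm 1.35 m, τ = 34.7 × 1.35 = 46.85 N·m clockwise.
Total clockwise load moment = 391 N·m.
The cable tension T acts at 1.86 m; only its component perpendicular to the beam, T sinθ, produces torque. sinθ = h/√(h²+d²) = 1.68/√(1.68²+1.86²) = 0.6703.
Στ = 0 ⇒ T × 1.86 × 0.6703 = 391 ⇒ T = 391 / 1.247 = 314 N.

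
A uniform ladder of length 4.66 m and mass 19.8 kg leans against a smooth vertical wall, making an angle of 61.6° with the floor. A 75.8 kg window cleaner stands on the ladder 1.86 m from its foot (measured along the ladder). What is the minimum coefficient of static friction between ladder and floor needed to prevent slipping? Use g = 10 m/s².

Taking torques about the foot of the ladder:
Ladder weight 19.8×10 = 198 N acts at 2.33 m along the ladder; its horizontal arm is 2.33·cos61.6° = 1.108 m → τ = 219.4 N·m clockwise.
Window cleaner: 75.8×10 = 758 N at 1.86 m → arm 0.8847 m → τ = 670.6 N·m clockwise.
Wall normal N acts horizontally at the top; its moment arm is the height L sinθ = 4.66·sin61.6° = 4.099 m, counterclockwise.
Στ = 0 ⇒ N × 4.099 = 890 ⇒ N = 217.1 N.
ΣFx = 0 ⇒ f = N_wall = 217.1 N. ΣFy = 0 ⇒ N_floor = 956 N.
μ_min = f / N_floor = 217.1 / 956 = 0.227.

μ_min ≈ 0.227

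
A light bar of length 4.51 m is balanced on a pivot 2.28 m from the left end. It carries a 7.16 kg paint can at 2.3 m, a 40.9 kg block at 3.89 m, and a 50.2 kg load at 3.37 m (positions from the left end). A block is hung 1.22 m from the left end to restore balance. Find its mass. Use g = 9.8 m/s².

m ≈ 114 kg

Choose the pivot (at 2.28 m from the left end) as the axis so the support reaction has zero arm there.
Paint can: 7.16 × 9.8 = 70.17 N down at 2.3 m → arm 0.02 m, τ = 70.17 × 0.02 = 1.403 N·m clockwise.
Block: 40.9 × 9.8 = 400.8 N down at 3.89 m → arm 1.61 m, τ = 400.8 × 1.61 = 645.3 N·m clockwise.
Load: 50.2 × 9.8 = 492 N down at 3.37 m → arm 1.09 m, τ = 492 × 1.09 = 536.3 N·m clockwise.
Net moment of known loads = 1183 N·m clockwise.
An unknown mass m at 1.22 m has arm 1.06 m; its moment is m·g·1.06 counterclockwise.
Setting net torque to zero: m × 9.8 × 1.06 = 1183 → m = 1183 / (9.8 × 1.06) = 114 kg.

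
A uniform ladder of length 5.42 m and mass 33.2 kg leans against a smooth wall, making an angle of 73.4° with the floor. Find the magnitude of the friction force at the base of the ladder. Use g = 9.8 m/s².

About the foot of the ladder:
Ladder weight 33.2×9.8 = 325.4 N acts at 2.71 m along the ladder; its horizontal arm is 2.71·cos73.4° = 0.7742 m → τ = 251.9 N·m clockwise.
Wall normal N acts horizontally at the top; its moment arm is the height L sinθ = 5.42·sin73.4° = 5.194 m, counterclockwise.
For rotational equilibrium, N × 5.194 = 251.9, so N = 48.5 N.
ΣFx = 0: friction at the foot balances the wall's push, so f = N_wall = 48.5 N.

f ≈ 48.5 N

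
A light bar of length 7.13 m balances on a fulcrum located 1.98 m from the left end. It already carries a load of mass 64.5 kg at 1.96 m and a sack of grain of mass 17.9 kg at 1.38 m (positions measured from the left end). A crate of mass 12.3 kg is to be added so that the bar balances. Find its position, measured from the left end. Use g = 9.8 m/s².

Sum moments about the fulcrum (at 1.98 m from the left end) (the support reaction has zero arm there).
Load: 64.5 × 9.8 = 632.1 N down at 1.96 m → arm 0.02 m, τ = 632.1 × 0.02 = 12.64 N·m counterclockwise.
Sack of grain: 17.9 × 9.8 = 175.4 N down at 1.38 m → arm 0.6 m, τ = 175.4 × 0.6 = 105.2 N·m counterclockwise.
Net moment of existing loads = 117.8 N·m counterclockwise.
The crate weighs 12.3 × 9.8 = 120.5 N and must supply an equal clockwise moment, so its lever arm about the fulcrum is 117.8 / 120.5 = 0.978 m.
That puts it at 1.98 + 0.978 = 2.96 m from the left end.

x ≈ 2.96 m from the left end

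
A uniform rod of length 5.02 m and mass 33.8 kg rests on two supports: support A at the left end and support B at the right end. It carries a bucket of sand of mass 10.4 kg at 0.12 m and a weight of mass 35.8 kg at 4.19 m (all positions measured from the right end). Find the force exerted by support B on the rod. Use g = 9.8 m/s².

Sum moments about support A (its reaction then has zero moment arm).
Beam weight: 33.8 × 9.8 = 331.2 N down at 2.51 m → arm 2.51 m, τ = 331.2 × 2.51 = 831.3 N·m clockwise.
Bucket of sand: 10.4 × 9.8 = 101.9 N down at 0.12 m → arm 4.9 m, τ = 101.9 × 4.9 = 499.3 N·m clockwise.
Weight: 35.8 × 9.8 = 350.8 N down at 4.19 m → arm 0.83 m, τ = 350.8 × 0.83 = 291.2 N·m clockwise.
Net load moment about support A = 1622 N·m clockwise.
Reaction R at support B is upward at 0 m, arm 5.02 m → moment R × 5.02 counterclockwise.
Setting net torque to zero: R × 5.02 = 1622 → R = 323 N.

R_B ≈ 323 N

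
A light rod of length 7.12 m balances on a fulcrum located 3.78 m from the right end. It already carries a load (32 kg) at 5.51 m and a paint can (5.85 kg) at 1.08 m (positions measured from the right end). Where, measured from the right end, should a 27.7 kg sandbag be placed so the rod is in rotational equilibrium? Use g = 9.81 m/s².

Choose the fulcrum (at 3.78 m from the right end) as the axis so the support reaction has zero arm there.
Load: 32 × 9.81 = 313.9 N down at 5.51 m → arm 1.73 m, τ = 313.9 × 1.73 = 543 N·m counterclockwise.
Paint can: 5.85 × 9.81 = 57.39 N down at 1.08 m → arm 2.7 m, τ = 57.39 × 2.7 = 155 N·m clockwise.
Net moment of existing loads = 388 N·m counterclockwise.
The sandbag weighs 27.7 × 9.81 = 271.7 N and must supply an equal clockwise moment, so its lever arm about the fulcrum is 388 / 271.7 = 1.43 m.
That puts it at 3.78 − 1.43 = 2.35 m from the right end.

x ≈ 2.35 m from the right end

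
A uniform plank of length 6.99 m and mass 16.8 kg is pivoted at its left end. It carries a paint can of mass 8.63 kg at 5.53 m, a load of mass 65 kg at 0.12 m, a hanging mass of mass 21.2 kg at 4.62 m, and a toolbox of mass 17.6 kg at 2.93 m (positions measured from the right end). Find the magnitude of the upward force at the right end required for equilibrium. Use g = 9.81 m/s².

Sum moments about the left end (the unknown pivot reaction has zero arm there).
Beam weight: 16.8 × 9.81 = 164.8 N down at 3.495 m → arm 3.495 m, τ = 164.8 × 3.495 = 576 N·m clockwise.
Paint can: 8.63 × 9.81 = 84.66 N down at 5.53 m → arm 1.46 m, τ = 84.66 × 1.46 = 123.6 N·m clockwise.
Load: 65 × 9.81 = 637.6 N down at 0.12 m → arm 6.87 m, τ = 637.6 × 6.87 = 4380 N·m clockwise.
Hanging mass: 21.2 × 9.81 = 208 N down at 4.62 m → arm 2.37 m, τ = 208 × 2.37 = 493 N·m clockwise.
Toolbox: 17.6 × 9.81 = 172.7 N down at 2.93 m → arm 4.06 m, τ = 172.7 × 4.06 = 701.2 N·m clockwise.
Net moment of the loads = 6274 N·m clockwise.
The upward force F acts at the right end, arm 6.99 m, giving F × 6.99 counterclockwise.
For rotational equilibrium, F × 6.99 = 6274, so F = 6274 / 6.99 = 898 N.

F ≈ 898 N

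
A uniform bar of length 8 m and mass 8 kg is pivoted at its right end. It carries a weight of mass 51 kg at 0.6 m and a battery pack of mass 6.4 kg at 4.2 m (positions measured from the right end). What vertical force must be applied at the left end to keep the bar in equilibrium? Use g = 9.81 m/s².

Take moments about the right end.
Beam weight: 8 × 9.81 = 78.48 N down at 4 m → arm 4 m, τ = 78.48 × 4 = 313.9 N·m counterclockwise.
Weight: 51 × 9.81 = 500.3 N down at 0.6 m → arm 0.6 m, τ = 500.3 × 0.6 = 300.2 N·m counterclockwise.
Battery pack: 6.4 × 9.81 = 62.78 N down at 4.2 m → arm 4.2 m, τ = 62.78 × 4.2 = 263.7 N·m counterclockwise.
Net moment of the loads = 877.8 N·m counterclockwise.
The upward force F acts at the left end, arm 8 m, giving F × 8 clockwise.
Balancing moments: F × 8 = 877.8, giving F = 877.8 / 8 = 110 N.

F ≈ 110 N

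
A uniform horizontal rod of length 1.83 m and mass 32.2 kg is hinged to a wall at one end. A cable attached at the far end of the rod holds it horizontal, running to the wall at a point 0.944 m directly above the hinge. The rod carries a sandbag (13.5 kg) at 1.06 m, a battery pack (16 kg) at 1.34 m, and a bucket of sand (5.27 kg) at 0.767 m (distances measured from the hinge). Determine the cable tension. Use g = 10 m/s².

T ≈ 825 N

About the hinge:
Beam weight: 32.2 × 10 = 322 N down at 0.915 m → arm 0.915 m, τ = 322 × 0.915 = 294.6 N·m clockwise.
Sandbag: 13.5 × 10 = 135 N down at 1.06 m → arm 1.06 m, τ = 135 × 1.06 = 143.1 N·m clockwise.
Battery pack: 16 × 10 = 160 N down at 1.34 m → arm 1.34 m, τ = 160 × 1.34 = 214.4 N·m clockwise.
Bucket of sand: 5.27 × 10 = 52.7 N down at 0.767 m → arm 0.767 m, τ = 52.7 × 0.767 = 40.42 N·m clockwise.
Total clockwise load moment = 692.5 N·m.
The cable tension T acts at 1.83 m; only its component perpendicular to the rod, T sinθ, produces torque. sinθ = h/√(h²+d²) = 0.944/√(0.944²+1.83²) = 0.4584.
For rotational equilibrium, T × 1.83 × 0.4584 = 692.5, so T = 692.5 / 0.8389 = 825 N.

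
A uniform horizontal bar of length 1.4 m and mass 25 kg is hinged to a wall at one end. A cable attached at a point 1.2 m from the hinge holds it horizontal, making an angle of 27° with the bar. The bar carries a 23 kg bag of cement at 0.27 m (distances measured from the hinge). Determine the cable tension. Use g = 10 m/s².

About the hinge:
Beam weight: 25 × 10 = 250 N down at 0.7 m → arm 0.7 m, τ = 250 × 0.7 = 175 N·m clockwise.
Bag of cement: 23 × 10 = 230 N down at 0.27 m → arm 0.27 m, τ = 230 × 0.27 = 62.1 N·m clockwise.
Total clockwise load moment = 237.1 N·m.
The cable tension T acts at 1.2 m; only its component perpendicular to the bar, T sinθ, produces torque. sin 27° = 0.454.
For rotational equilibrium, T × 1.2 × 0.454 = 237.1, so T = 237.1 / 0.5448 = 435 N.

T ≈ 435 N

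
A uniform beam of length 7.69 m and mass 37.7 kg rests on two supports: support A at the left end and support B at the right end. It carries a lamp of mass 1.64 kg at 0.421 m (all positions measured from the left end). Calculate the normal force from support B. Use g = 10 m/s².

Take moments about support A.
Beam weight: 37.7 × 10 = 377 N down at 3.845 m → arm 3.845 m, τ = 377 × 3.845 = 1450 N·m clockwise.
Lamp: 1.64 × 10 = 16.4 N down at 0.421 m → arm 0.421 m, τ = 16.4 × 0.421 = 6.904 N·m clockwise.
Net load moment about support A = 1457 N·m clockwise.
Reaction R at support B is upward at 7.69 m, arm 7.69 m → moment R × 7.69 counterclockwise.
Setting net torque to zero: R × 7.69 = 1457 → R = 189 N.

R_B ≈ 189 N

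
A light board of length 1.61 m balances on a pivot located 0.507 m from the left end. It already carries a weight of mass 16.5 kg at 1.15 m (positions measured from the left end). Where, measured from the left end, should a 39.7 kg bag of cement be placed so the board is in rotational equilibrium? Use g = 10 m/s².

x ≈ 0.24 m from the left end

Taking torques about the pivot (at 0.507 m from the left end):
Weight: 16.5 × 10 = 165 N down at 1.15 m → arm 0.643 m, τ = 165 × 0.643 = 106.1 N·m clockwise.
Net moment of existing loads = 106.1 N·m clockwise.
The bag of cement weighs 39.7 × 10 = 397 N and must supply an equal counterclockwise moment, so its lever arm about the pivot is 106.1 / 397 = 0.267 m.
That puts it at 0.507 − 0.267 = 0.24 m from the left end.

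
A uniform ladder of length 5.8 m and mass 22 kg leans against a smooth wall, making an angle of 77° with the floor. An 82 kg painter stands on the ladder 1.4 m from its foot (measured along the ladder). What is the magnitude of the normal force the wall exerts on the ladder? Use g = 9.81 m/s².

Sum moments about the foot of the ladder (the floor normal and friction both act there and drop out).
Ladder weight 22×9.81 = 215.8 N acts at 2.9 m along the ladder; its horizontal arm is 2.9·cos77° = 0.6524 m → τ = 140.8 N·m clockwise.
Painter: 82×9.81 = 804.4 N at 1.4 m → arm 0.3149 m → τ = 253.3 N·m clockwise.
Wall normal N acts horizontally at the top; its moment arm is the height L sinθ = 5.8·sin77° = 5.651 m, counterclockwise.
Balancing moments: N × 5.651 = 394.1, giving N = 69.7 N.

N_wall ≈ 69.7 N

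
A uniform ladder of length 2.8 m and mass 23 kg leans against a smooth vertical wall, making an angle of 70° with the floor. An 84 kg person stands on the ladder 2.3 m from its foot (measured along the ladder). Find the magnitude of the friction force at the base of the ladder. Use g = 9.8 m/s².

Sum moments about the foot of the ladder (the floor normal and friction both act there and drop out).
Ladder weight 23×9.8 = 225.4 N acts at 1.4 m along the ladder; its horizontal arm is 1.4·cos70° = 0.4788 m → τ = 107.9 N·m clockwise.
Person: 84×9.8 = 823.2 N at 2.3 m → arm 0.7866 m → τ = 647.5 N·m clockwise.
Wall normal N acts horizontally at the top; its moment arm is the height L sinθ = 2.8·sin70° = 2.631 m, counterclockwise.
Στ = 0 ⇒ N × 2.631 = 755.4 ⇒ N = 287 N.
ΣFx = 0: friction at the foot balances the wall's push, so f = N_wall = 287 N.

f ≈ 287 N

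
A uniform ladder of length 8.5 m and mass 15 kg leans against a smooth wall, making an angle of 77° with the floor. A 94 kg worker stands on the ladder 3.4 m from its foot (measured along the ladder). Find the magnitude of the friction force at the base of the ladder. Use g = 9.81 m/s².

f ≈ 102 N

Take moments about the foot of the ladder.
Ladder weight 15×9.81 = 147.2 N acts at 4.25 m along the ladder; its horizontal arm is 4.25·cos77° = 0.956 m → τ = 140.7 N·m clockwise.
Worker: 94×9.81 = 922.1 N at 3.4 m → arm 0.7648 m → τ = 705.2 N·m clockwise.
Wall normal N acts horizontally at the top; its moment arm is the height L sinθ = 8.5·sin77° = 8.282 m, counterclockwise.
Setting net torque to zero: N × 8.282 = 845.9 → N = 102 N.
ΣFx = 0: friction at the foot balances the wall's push, so f = N_wall = 102 N.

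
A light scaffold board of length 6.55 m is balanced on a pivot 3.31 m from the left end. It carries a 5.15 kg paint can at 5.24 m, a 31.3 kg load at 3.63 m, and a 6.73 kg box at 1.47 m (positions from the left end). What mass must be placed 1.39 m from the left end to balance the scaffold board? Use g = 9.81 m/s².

About the pivot (at 3.31 m from the left end):
Paint can: 5.15 × 9.81 = 50.52 N down at 5.24 m → arm 1.93 m, τ = 50.52 × 1.93 = 97.5 N·m clockwise.
Load: 31.3 × 9.81 = 307.1 N down at 3.63 m → arm 0.32 m, τ = 307.1 × 0.32 = 98.27 N·m clockwise.
Box: 6.73 × 9.81 = 66.02 N down at 1.47 m → arm 1.84 m, τ = 66.02 × 1.84 = 121.5 N·m counterclockwise.
Net moment of known loads = 74.27 N·m clockwise.
An unknown mass m at 1.39 m has arm 1.92 m; its moment is m·g·1.92 counterclockwise.
Balancing moments: m × 9.81 × 1.92 = 74.27, giving m = 74.27 / (9.81 × 1.92) = 3.94 kg.

m ≈ 3.94 kg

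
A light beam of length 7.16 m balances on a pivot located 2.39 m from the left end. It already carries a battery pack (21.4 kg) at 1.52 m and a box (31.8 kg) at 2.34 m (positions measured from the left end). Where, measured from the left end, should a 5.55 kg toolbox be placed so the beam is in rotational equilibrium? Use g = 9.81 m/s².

x ≈ 6.03 m from the left end

About the pivot (at 2.39 m from the left end):
Battery pack: 21.4 × 9.81 = 209.9 N down at 1.52 m → arm 0.87 m, τ = 209.9 × 0.87 = 182.6 N·m counterclockwise.
Box: 31.8 × 9.81 = 312 N down at 2.34 m → arm 0.05 m, τ = 312 × 0.05 = 15.6 N·m counterclockwise.
Net moment of existing loads = 198.2 N·m counterclockwise.
The toolbox weighs 5.55 × 9.81 = 54.45 N and must supply an equal clockwise moment, so its lever arm about the pivot is 198.2 / 54.45 = 3.64 m.
That puts it at 2.39 + 3.64 = 6.03 m from the left end.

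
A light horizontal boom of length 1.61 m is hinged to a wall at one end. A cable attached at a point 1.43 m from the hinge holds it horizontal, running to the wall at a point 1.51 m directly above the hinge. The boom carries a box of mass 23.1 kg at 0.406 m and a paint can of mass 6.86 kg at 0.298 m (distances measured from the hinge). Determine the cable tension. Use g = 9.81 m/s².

Sum moments about the hinge (the unknown hinge reaction has zero arm there).
Box: 23.1 × 9.81 = 226.6 N down at 0.406 m → arm 0.406 m, τ = 226.6 × 0.406 = 92 N·m clockwise.
Paint can: 6.86 × 9.81 = 67.3 N down at 0.298 m → arm 0.298 m, τ = 67.3 × 0.298 = 20.06 N·m clockwise.
Total clockwise load moment = 112.1 N·m.
The cable tension T acts at 1.43 m; only its component perpendicular to the boom, T sinθ, produces torque. sinθ = h/√(h²+d²) = 1.51/√(1.51²+1.43²) = 0.7261.
Balancing moments: T × 1.43 × 0.7261 = 112.1, giving T = 112.1 / 1.038 = 108 N.

T ≈ 108 N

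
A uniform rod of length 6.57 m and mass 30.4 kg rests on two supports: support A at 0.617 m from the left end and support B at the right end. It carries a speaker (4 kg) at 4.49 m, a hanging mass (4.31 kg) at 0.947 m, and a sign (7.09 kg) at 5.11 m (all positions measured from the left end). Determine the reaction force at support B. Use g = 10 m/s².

R_B ≈ 218 N

Sum moments about support A (its reaction then has zero moment arm).
Beam weight: 30.4 × 10 = 304 N down at 3.285 m → arm 2.668 m, τ = 304 × 2.668 = 811.1 N·m clockwise.
Speaker: 4 × 10 = 40 N down at 4.49 m → arm 3.873 m, τ = 40 × 3.873 = 154.9 N·m clockwise.
Hanging mass: 4.31 × 10 = 43.1 N down at 0.947 m → arm 0.33 m, τ = 43.1 × 0.33 = 14.22 N·m clockwise.
Sign: 7.09 × 10 = 70.9 N down at 5.11 m → arm 4.493 m, τ = 70.9 × 4.493 = 318.6 N·m clockwise.
Net load moment about support A = 1299 N·m clockwise.
Reaction R at support B is upward at 6.57 m, arm 5.953 m → moment R × 5.953 counterclockwise.
Setting net torque to zero: R × 5.953 = 1299 → R = 218 N.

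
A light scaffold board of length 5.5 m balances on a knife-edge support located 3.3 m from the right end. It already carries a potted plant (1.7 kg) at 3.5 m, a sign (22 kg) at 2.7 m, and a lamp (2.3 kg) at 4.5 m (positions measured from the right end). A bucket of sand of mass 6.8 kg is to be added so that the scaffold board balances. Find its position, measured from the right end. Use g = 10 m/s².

x ≈ 4.79 m from the right end

Sum moments about the knife-edge support (at 3.3 m from the right end) (the support reaction has zero arm there).
Potted plant: 1.7 × 10 = 17 N down at 3.5 m → arm 0.2 m, τ = 17 × 0.2 = 3.4 N·m counterclockwise.
Sign: 22 × 10 = 220 N down at 2.7 m → arm 0.6 m, τ = 220 × 0.6 = 132 N·m clockwise.
Lamp: 2.3 × 10 = 23 N down at 4.5 m → arm 1.2 m, τ = 23 × 1.2 = 27.6 N·m counterclockwise.
Net moment of existing loads = 101 N·m clockwise.
The bucket of sand weighs 6.8 × 10 = 68 N and must supply an equal counterclockwise moment, so its lever arm about the knife-edge support is 101 / 68 = 1.49 m.
That puts it at 3.3 + 1.49 = 4.79 m from the right end.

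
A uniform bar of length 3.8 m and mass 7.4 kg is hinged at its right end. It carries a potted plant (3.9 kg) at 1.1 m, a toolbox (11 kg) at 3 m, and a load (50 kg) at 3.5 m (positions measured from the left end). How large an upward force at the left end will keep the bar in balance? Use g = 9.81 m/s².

F ≈ 125 N

Choose the right end as the axis so the unknown pivot reaction has zero arm there.
Beam weight: 7.4 × 9.81 = 72.59 N down at 1.9 m → arm 1.9 m, τ = 72.59 × 1.9 = 137.9 N·m counterclockwise.
Potted plant: 3.9 × 9.81 = 38.26 N down at 1.1 m → arm 2.7 m, τ = 38.26 × 2.7 = 103.3 N·m counterclockwise.
Toolbox: 11 × 9.81 = 107.9 N down at 3 m → arm 0.8 m, τ = 107.9 × 0.8 = 86.32 N·m counterclockwise.
Load: 50 × 9.81 = 490.5 N down at 3.5 m → arm 0.3 m, τ = 490.5 × 0.3 = 147.2 N·m counterclockwise.
Net moment of the loads = 474.7 N·m counterclockwise.
The upward force F acts at the left end, arm 3.8 m, giving F × 3.8 clockwise.
Στ = 0 ⇒ F × 3.8 = 474.7 ⇒ F = 474.7 / 3.8 = 125 N.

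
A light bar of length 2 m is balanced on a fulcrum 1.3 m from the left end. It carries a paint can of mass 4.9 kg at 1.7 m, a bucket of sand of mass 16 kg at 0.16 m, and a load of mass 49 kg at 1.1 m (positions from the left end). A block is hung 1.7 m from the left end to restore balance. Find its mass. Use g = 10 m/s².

m ≈ 65.2 kg

Taking torques about the fulcrum (at 1.3 m from the left end):
Paint can: 4.9 × 10 = 49 N down at 1.7 m → arm 0.4 m, τ = 49 × 0.4 = 19.6 N·m clockwise.
Bucket of sand: 16 × 10 = 160 N down at 0.16 m → arm 1.14 m, τ = 160 × 1.14 = 182.4 N·m counterclockwise.
Load: 49 × 10 = 490 N down at 1.1 m → arm 0.2 m, τ = 490 × 0.2 = 98 N·m counterclockwise.
Net moment of known loads = 260.8 N·m counterclockwise.
An unknown mass m at 1.7 m has arm 0.4 m; its moment is m·g·0.4 clockwise.
Setting net torque to zero: m × 10 × 0.4 = 260.8 → m = 260.8 / (10 × 0.4) = 65.2 kg.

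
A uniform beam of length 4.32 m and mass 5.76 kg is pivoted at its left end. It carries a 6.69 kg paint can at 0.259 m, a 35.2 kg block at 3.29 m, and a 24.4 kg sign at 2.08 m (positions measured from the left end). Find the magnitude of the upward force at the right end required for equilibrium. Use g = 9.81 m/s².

F ≈ 410 N

Taking torques about the left end:
Beam weight: 5.76 × 9.81 = 56.51 N down at 2.16 m → arm 2.16 m, τ = 56.51 × 2.16 = 122.1 N·m clockwise.
Paint can: 6.69 × 9.81 = 65.63 N down at 0.259 m → arm 0.259 m, τ = 65.63 × 0.259 = 17 N·m clockwise.
Block: 35.2 × 9.81 = 345.3 N down at 3.29 m → arm 3.29 m, τ = 345.3 × 3.29 = 1136 N·m clockwise.
Sign: 24.4 × 9.81 = 239.4 N down at 2.08 m → arm 2.08 m, τ = 239.4 × 2.08 = 498 N·m clockwise.
Net moment of the loads = 1773 N·m clockwise.
The upward force F acts at the right end, arm 4.32 m, giving F × 4.32 counterclockwise.
For rotational equilibrium, F × 4.32 = 1773, so F = 1773 / 4.32 = 410 N.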